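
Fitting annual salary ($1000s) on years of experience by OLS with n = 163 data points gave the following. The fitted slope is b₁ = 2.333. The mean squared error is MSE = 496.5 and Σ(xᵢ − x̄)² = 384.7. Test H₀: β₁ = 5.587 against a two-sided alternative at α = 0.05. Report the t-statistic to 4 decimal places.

SE(b₁) = √(MSE/Sₓₓ) = √(496.5/384.7) = 1.13605.
t = (2.333 − 5.587) / 1.13605 = -2.8643.
df = n − 2 = 161.
Two-sided p ≈ 0.0047, which is < 0.05, so reject H₀.
There is evidence that the true slope on years of experience differs from 5.587 $1000s per unit.

t = -2.8643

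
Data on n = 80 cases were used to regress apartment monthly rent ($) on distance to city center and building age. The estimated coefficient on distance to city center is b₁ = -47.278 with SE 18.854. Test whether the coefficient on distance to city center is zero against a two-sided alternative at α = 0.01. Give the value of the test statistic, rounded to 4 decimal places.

t = -2.5076

H₀: β₁ = 0 vs H₁: β₁ ≠ 0.
t = (b₁ − β₁⁰)/SE = -47.278 / 18.854 = -2.5076.
df = n − k − 1 = 80 − 2 − 1 = 77.
Two-sided p ≈ 0.0143, which is ≥ 0.01, so fail to reject H₀.
The data do not give significant evidence of an association between distance to city center and apartment monthly rent, after adjusting for the other predictors.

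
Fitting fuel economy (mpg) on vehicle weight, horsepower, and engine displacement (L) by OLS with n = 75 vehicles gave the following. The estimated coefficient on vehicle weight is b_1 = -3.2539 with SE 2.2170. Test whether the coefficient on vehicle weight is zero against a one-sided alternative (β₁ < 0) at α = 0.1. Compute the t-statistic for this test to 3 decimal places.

H₀: β₁ = 0 vs H₁: β₁ < 0.
t = (b_1 − β₁⁰)/SE = -3.2539 / 2.2170 = -1.468.
df = n − k − 1 = 75 − 3 − 1 = 71.
One-sided p ≈ 0.0733, which is < 0.1, so reject H₀.
There is evidence that the true slope on vehicle weight is negative, holding the other predictors fixed.

t = -1.468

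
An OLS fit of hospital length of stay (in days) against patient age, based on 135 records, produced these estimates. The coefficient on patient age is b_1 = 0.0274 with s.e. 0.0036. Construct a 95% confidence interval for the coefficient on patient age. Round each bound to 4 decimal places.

(0.0203, 0.0345)

df = n − 2 = 135 − 2 = 133.
t* = t_{0.025, 133} = 1.977961.
Margin = t* × SE = 1.977961 × 0.0036 = 0.007121.
CI: 0.0274 ± 0.007121 → (0.0203, 0.0345).
With 95% confidence, each one-unit increase in patient age is associated with a change of between 0.0203 and 0.0345 days in hospital length of stay.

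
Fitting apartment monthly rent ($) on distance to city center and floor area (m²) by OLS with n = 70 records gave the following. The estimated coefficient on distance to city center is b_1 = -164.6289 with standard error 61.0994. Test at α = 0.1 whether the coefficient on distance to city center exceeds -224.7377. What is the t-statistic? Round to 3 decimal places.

t = 0.984

H₀: β₁ = -224.7377 vs H₁: β₁ > -224.7377.
t = (b_1 − β₁⁰)/SE = (-164.6289 − (-224.7377)) / 61.0994 = 0.984.
df = n − k − 1 = 70 − 2 − 1 = 67.
One-sided p ≈ 0.1644, which is ≥ 0.1, so fail to reject H₀.
The data do not give significant evidence that the true slope on distance to city center exceeds -224.7377 $ per unit, holding the other predictors fixed.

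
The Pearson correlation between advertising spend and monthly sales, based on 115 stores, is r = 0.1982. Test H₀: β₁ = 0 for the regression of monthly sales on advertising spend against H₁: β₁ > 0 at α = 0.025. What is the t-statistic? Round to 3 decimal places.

t = r·√(n − 2)/√(1 − r²) = 0.1982·√113/√0.960717 = 2.150.
df = n − 2 = 113.
One-sided p ≈ 0.0169, which is < 0.025, so reject H₀.
There is evidence of a linear association between advertising spend and monthly sales.

t = 2.150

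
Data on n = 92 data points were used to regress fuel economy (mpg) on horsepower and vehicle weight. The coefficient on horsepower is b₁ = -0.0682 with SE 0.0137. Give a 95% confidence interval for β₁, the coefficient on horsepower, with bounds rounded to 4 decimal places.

df = n − k − 1 = 92 − 2 − 1 = 89.
t* = t_{0.025, 89} = 1.986979.
Margin = t* × SE = 1.986979 × 0.0137 = 0.027222.
CI: -0.0682 ± 0.027222 → (-0.0954, -0.0410).
With 95% confidence, each one-unit increase in horsepower is associated with a change of between -0.0954 and -0.0410 mpg in fuel economy, holding the other predictors fixed.

(-0.0954, -0.0410)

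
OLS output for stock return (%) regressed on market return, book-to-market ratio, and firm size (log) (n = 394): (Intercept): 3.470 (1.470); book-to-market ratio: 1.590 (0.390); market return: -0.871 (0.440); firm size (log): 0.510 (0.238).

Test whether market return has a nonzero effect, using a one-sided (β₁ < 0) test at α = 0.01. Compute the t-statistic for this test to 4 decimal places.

t = -1.9795

Read off: b = -0.871, SE = 0.440 for market return.
H₀: β₁ = 0 vs H₁: β₁ < 0.
t = -0.871 / 0.440 = -1.9795.
df = n − k − 1 = 394 − 3 − 1 = 390.
One-sided p ≈ 0.0242, which is ≥ 0.01, so fail to reject H₀.
The data do not give significant evidence that the true slope on market return is negative, holding the other predictors fixed.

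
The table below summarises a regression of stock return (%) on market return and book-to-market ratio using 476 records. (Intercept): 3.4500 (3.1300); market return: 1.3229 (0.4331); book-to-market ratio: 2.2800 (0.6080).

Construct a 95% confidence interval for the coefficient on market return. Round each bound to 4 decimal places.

Read off: b = 1.3229, SE = 0.4331 for market return.
df = n − k − 1 = 476 − 2 − 1 = 473.
t* = t_{0.025, 473} = 1.964992.
Margin = t* × SE = 1.964992 × 0.4331 = 0.851038.
CI: 1.3229 ± 0.851038 → (0.4719, 2.1739).

(0.4719, 2.1739)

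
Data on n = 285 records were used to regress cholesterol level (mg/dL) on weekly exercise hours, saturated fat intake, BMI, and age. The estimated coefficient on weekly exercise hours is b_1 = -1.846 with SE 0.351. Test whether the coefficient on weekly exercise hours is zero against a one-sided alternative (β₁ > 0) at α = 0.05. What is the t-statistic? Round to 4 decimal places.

H₀: β₁ = 0 vs H₁: β₁ > 0.
t = (b_1 − β₁⁰)/SE = -1.846 / 0.351 = -5.2593.
df = n − k − 1 = 285 − 4 − 1 = 280.
One-sided p ≈ 1.0000, which is ≥ 0.05, so fail to reject H₀.
The data do not give significant evidence that the true slope on weekly exercise hours is positive, holding the other predictors fixed.

t = -5.2593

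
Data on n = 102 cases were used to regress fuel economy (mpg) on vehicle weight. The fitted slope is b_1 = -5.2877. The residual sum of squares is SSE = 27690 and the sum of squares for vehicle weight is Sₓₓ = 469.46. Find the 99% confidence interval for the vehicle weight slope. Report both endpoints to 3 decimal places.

(-7.304, -3.271)

MSE = SSE/(n − 2) = 27690/100 = 276.9.
SE(b_1) = √(MSE/Sₓₓ) = √(276.9/469.46) = 0.768002.
df = n − 2 = 100.
t* = t_{0.005, 100} = 2.625891.
Margin = t* × SE = 2.625891 × 0.768002 = 2.01669.
CI: -5.2877 ± 2.01669 → (-7.304, -3.271).
With 99% confidence, each one-unit increase in vehicle weight is associated with a change of between -7.304 and -3.271 mpg in fuel economy.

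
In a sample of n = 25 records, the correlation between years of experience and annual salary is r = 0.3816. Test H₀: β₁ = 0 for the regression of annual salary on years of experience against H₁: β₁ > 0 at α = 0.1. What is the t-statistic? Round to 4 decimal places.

t = r·√(n − 2)/√(1 − r²) = 0.3816·√23/√0.854381 = 1.9799.
df = n − 2 = 23.
One-sided p ≈ 0.0299, which is < 0.1, so reject H₀.
There is evidence of a linear association between years of experience and annual salary.

t = 1.9799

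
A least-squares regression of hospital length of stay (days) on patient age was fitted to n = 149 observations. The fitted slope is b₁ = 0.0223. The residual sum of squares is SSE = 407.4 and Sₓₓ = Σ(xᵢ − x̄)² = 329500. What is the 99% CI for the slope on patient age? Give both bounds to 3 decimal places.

MSE = SSE/(n − 2) = 407.4/147 = 2.77143.
SE(b₁) = √(MSE/Sₓₓ) = √(2.77143/329500) = 0.00290017.
df = n − 2 = 147.
t* = t_{0.005, 147} = 2.609688.
Margin = t* × SE = 2.609688 × 0.00290017 = 0.00757.
CI: 0.0223 ± 0.00757 → (0.015, 0.030).
With 99% confidence, each one-unit increase in patient age is associated with a change of between 0.015 and 0.030 days in hospital length of stay.

(0.015, 0.030)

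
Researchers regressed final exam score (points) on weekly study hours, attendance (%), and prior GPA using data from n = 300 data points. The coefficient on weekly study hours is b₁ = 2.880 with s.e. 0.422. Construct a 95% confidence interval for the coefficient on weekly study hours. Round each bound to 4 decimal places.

(2.0495, 3.7105)

df = n − k − 1 = 300 − 3 − 1 = 296.
t* = t_{0.025, 296} = 1.968011.
Margin = t* × SE = 1.968011 × 0.422 = 0.830501.
CI: 2.880 ± 0.830501 → (2.0495, 3.7105).
With 95% confidence, each one-unit increase in weekly study hours is associated with a change of between 2.0495 and 3.7105 points in final exam score, holding the other predictors fixed.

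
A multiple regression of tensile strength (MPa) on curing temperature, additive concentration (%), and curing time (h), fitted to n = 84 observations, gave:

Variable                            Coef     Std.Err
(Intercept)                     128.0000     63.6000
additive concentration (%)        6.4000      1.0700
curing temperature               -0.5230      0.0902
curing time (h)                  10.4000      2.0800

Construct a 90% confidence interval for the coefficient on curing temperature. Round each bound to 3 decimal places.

(-0.673, -0.373)

Read off: b = -0.5230, SE = 0.0902 for curing temperature.
df = n − k − 1 = 84 − 3 − 1 = 80.
t* = t_{0.05, 80} = 1.664125.
Margin = t* × SE = 1.664125 × 0.0902 = 0.15010.
CI: -0.5230 ± 0.15010 → (-0.673, -0.373).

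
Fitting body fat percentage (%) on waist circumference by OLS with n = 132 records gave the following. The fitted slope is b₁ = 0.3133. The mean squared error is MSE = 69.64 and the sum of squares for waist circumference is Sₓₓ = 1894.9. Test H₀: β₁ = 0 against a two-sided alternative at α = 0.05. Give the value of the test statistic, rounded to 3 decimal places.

t = 1.634

SE(b₁) = √(MSE/Sₓₓ) = √(69.64/1894.9) = 0.191706.
t = 0.3133 / 0.191706 = 1.634.
df = n − 2 = 130.
Two-sided p ≈ 0.1046, which is ≥ 0.05, so fail to reject H₀.
The data do not give significant evidence of an association between waist circumference and body fat percentage.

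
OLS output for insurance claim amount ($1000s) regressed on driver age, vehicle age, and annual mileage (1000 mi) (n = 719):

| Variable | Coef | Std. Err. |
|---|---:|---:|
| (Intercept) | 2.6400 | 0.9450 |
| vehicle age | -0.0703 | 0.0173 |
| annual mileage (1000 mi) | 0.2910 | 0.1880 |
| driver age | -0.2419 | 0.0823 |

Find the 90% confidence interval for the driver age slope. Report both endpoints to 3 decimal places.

Read off: b = -0.2419, SE = 0.0823 for driver age.
df = n − k − 1 = 719 − 3 − 1 = 715.
t* = t_{0.05, 715} = 1.646988.
Margin = t* × SE = 1.646988 × 0.0823 = 0.13555.
CI: -0.2419 ± 0.13555 → (-0.377, -0.106).

(-0.377, -0.106)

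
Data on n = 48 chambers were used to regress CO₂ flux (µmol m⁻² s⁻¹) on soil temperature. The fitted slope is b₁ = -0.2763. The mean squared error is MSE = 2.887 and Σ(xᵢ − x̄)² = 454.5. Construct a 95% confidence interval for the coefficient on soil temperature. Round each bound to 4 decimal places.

SE(b₁) = √(MSE/Sₓₓ) = √(2.887/454.5) = 0.0796997.
df = n − 2 = 46.
t* = t_{0.025, 46} = 2.012896.
Margin = t* × SE = 2.012896 × 0.0796997 = 0.160427.
CI: -0.2763 ± 0.160427 → (-0.4367, -0.1159).
With 95% confidence, each one-unit increase in soil temperature is associated with a change of between -0.4367 and -0.1159 µmol m⁻² s⁻¹ in CO₂ flux.

(-0.4367, -0.1159)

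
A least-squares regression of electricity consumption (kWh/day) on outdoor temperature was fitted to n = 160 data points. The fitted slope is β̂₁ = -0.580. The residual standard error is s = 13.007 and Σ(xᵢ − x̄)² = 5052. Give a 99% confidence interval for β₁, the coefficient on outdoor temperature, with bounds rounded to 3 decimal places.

(-1.057, -0.103)

SE(β̂₁) = s/√Sₓₓ = 13.007/√5052 = 0.182998.
df = n − 2 = 158.
t* = t_{0.005, 158} = 2.607304.
Margin = t* × SE = 2.607304 × 0.182998 = 0.47713.
CI: -0.580 ± 0.47713 → (-1.057, -0.103).
With 99% confidence, each one-unit increase in outdoor temperature is associated with a change of between -1.057 and -0.103 kWh/day in electricity consumption.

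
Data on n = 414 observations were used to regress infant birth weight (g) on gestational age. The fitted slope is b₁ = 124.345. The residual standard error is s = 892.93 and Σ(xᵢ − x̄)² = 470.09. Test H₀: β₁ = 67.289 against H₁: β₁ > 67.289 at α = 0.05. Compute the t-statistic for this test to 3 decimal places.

SE(b₁) = s/√Sₓₓ = 892.93/√470.09 = 41.1838.
t = (124.345 − 67.289) / 41.1838 = 1.385.
df = n − 2 = 412.
One-sided p ≈ 0.0833, which is ≥ 0.05, so fail to reject H₀.
The data do not give significant evidence that the true slope on gestational age exceeds 67.289 g per unit.

t = 1.385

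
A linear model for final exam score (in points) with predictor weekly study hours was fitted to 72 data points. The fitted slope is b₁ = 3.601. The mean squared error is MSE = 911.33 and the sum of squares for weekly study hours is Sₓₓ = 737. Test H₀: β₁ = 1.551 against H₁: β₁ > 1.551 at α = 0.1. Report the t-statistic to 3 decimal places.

t = 1.844

SE(b₁) = √(MSE/Sₓₓ) = √(911.33/737) = 1.112.
t = (3.601 − 1.551) / 1.112 = 1.844.
df = n − 2 = 70.
One-sided p ≈ 0.0347, which is < 0.1, so reject H₀.
There is evidence that the true slope on weekly study hours exceeds 1.551 points per unit.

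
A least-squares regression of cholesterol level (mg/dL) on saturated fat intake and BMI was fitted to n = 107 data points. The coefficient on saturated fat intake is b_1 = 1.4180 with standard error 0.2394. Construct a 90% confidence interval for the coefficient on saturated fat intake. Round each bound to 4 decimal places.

(1.0207, 1.8153)

df = n − k − 1 = 107 − 2 − 1 = 104.
t* = t_{0.05, 104} = 1.659637.
Margin = t* × SE = 1.659637 × 0.2394 = 0.397317.
CI: 1.4180 ± 0.397317 → (1.0207, 1.8153).
With 90% confidence, each one-unit increase in saturated fat intake is associated with a change of between 1.0207 and 1.8153 mg/dL in cholesterol level, holding the other predictors fixed.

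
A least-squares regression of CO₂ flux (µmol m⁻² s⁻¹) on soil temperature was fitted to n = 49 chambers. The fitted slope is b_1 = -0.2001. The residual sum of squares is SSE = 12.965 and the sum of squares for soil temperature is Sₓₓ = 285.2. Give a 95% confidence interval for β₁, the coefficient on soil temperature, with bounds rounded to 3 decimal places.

(-0.263, -0.138)

MSE = SSE/(n − 2) = 12.965/47 = 0.275851.
SE(b_1) = √(MSE/Sₓₓ) = √(0.275851/285.2) = 0.0311002.
df = n − 2 = 47.
t* = t_{0.025, 47} = 2.011741.
Margin = t* × SE = 2.011741 × 0.0311002 = 0.06257.
CI: -0.2001 ± 0.06257 → (-0.263, -0.138).
With 95% confidence, each one-unit increase in soil temperature is associated with a change of between -0.263 and -0.138 µmol m⁻² s⁻¹ in CO₂ flux.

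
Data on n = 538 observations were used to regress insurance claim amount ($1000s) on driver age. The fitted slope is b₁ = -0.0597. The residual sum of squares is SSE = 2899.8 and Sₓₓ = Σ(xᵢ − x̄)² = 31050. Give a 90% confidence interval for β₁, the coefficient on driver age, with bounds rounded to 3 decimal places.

(-0.081, -0.038)

MSE = SSE/(n − 2) = 2899.8/536 = 5.41007.
SE(b₁) = √(MSE/Sₓₓ) = √(5.41007/31050) = 0.0131999.
df = n − 2 = 536.
t* = t_{0.05, 536} = 1.647701.
Margin = t* × SE = 1.647701 × 0.0131999 = 0.02175.
CI: -0.0597 ± 0.02175 → (-0.081, -0.038).
With 90% confidence, each one-unit increase in driver age is associated with a change of between -0.081 and -0.038 $1000s in insurance claim amount.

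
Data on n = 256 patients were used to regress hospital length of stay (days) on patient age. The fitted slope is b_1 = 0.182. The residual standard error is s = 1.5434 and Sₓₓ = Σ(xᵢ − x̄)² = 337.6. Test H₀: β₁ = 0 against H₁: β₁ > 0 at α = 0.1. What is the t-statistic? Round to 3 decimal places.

SE(b_1) = s/√Sₓₓ = 1.5434/√337.6 = 0.0839996.
t = 0.182 / 0.0839996 = 2.167.
df = n − 2 = 254.
One-sided p ≈ 0.0156, which is < 0.1, so reject H₀.
There is evidence that the true slope on patient age is positive.

t = 2.167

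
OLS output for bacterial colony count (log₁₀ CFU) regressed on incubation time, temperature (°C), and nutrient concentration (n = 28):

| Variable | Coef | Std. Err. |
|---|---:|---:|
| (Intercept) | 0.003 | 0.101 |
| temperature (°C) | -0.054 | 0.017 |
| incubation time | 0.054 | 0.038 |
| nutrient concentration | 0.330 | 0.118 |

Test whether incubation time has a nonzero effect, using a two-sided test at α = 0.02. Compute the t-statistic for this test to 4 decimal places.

t = 1.4211

Read off: b = 0.054, SE = 0.038 for incubation time.
H₀: β₁ = 0 vs H₁: β₁ ≠ 0.
t = 0.054 / 0.038 = 1.4211.
df = n − k − 1 = 28 − 3 − 1 = 24.
Two-sided p ≈ 0.1682, which is ≥ 0.02, so fail to reject H₀.
The data do not give significant evidence of an association between incubation time and bacterial colony count, after adjusting for the other predictors.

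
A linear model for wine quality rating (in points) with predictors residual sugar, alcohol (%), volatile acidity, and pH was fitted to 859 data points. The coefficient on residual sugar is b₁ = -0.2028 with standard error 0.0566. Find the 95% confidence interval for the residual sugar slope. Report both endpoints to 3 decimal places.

df = n − k − 1 = 859 − 4 − 1 = 854.
t* = t_{0.025, 854} = 1.962746.
Margin = t* × SE = 1.962746 × 0.0566 = 0.11109.
CI: -0.2028 ± 0.11109 → (-0.314, -0.092).
With 95% confidence, each one-unit increase in residual sugar is associated with a change of between -0.314 and -0.092 points in wine quality rating, holding the other predictors fixed.

(-0.314, -0.092)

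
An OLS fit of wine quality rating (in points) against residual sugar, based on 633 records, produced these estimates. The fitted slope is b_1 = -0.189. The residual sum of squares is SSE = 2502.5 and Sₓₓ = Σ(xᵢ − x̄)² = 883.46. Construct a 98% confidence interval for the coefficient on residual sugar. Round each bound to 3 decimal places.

(-0.345, -0.033)

MSE = SSE/(n − 2) = 2502.5/631 = 3.96593.
SE(b_1) = √(MSE/Sₓₓ) = √(3.96593/883.46) = 0.0670006.
df = n − 2 = 631.
t* = t_{0.01, 631} = 2.332272.
Margin = t* × SE = 2.332272 × 0.0670006 = 0.15626.
CI: -0.189 ± 0.15626 → (-0.345, -0.033).
With 98% confidence, each one-unit increase in residual sugar is associated with a change of between -0.345 and -0.033 points in wine quality rating.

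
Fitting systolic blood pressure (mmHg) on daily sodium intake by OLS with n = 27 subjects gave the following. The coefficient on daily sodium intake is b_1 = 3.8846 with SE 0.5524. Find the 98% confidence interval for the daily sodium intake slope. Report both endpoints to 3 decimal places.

df = n − 2 = 27 − 2 = 25.
t* = t_{0.01, 25} = 2.485107.
Margin = t* × SE = 2.485107 × 0.5524 = 1.37277.
CI: 3.8846 ± 1.37277 → (2.512, 5.257).
With 98% confidence, each one-unit increase in daily sodium intake is associated with a change of between 2.512 and 5.257 mmHg in systolic blood pressure.

(2.512, 5.257)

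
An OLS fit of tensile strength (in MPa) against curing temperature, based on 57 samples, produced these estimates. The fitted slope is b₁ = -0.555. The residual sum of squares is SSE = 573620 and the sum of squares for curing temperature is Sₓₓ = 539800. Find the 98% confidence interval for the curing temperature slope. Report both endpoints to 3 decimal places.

(-0.888, -0.222)

MSE = SSE/(n − 2) = 573620/55 = 10429.5.
SE(b₁) = √(MSE/Sₓₓ) = √(10429.5/539800) = 0.139.
df = n − 2 = 55.
t* = t_{0.01, 55} = 2.396081.
Margin = t* × SE = 2.396081 × 0.139 = 0.33305.
CI: -0.555 ± 0.33305 → (-0.888, -0.222).
With 98% confidence, each one-unit increase in curing temperature is associated with a change of between -0.888 and -0.222 MPa in tensile strength.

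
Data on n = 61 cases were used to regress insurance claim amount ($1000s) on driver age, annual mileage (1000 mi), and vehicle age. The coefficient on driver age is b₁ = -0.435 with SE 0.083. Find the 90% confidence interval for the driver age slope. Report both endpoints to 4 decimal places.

df = n − k − 1 = 61 − 3 − 1 = 57.
t* = t_{0.05, 57} = 1.672029.
Margin = t* × SE = 1.672029 × 0.083 = 0.138778.
CI: -0.435 ± 0.138778 → (-0.5738, -0.2962).
With 90% confidence, each one-unit increase in driver age is associated with a change of between -0.5738 and -0.2962 $1000s in insurance claim amount, holding the other predictors fixed.

(-0.5738, -0.2962)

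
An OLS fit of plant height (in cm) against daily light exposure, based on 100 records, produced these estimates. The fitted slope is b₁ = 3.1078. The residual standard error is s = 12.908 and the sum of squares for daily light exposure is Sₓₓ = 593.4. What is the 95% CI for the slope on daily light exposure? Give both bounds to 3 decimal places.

(2.056, 4.159)

SE(b₁) = s/√Sₓₓ = 12.908/√593.4 = 0.529889.
df = n − 2 = 98.
t* = t_{0.025, 98} = 1.984467.
Margin = t* × SE = 1.984467 × 0.529889 = 1.05155.
CI: 3.1078 ± 1.05155 → (2.056, 4.159).
With 95% confidence, each one-unit increase in daily light exposure is associated with a change of between 2.056 and 4.159 cm in plant height.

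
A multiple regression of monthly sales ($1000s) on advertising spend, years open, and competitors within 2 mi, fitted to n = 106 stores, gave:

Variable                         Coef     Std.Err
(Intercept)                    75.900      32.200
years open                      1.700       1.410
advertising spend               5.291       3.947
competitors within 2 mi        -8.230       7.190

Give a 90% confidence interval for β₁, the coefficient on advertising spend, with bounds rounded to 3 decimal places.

(-1.261, 11.843)

Read off: b = 5.291, SE = 3.947 for advertising spend.
df = n − k − 1 = 106 − 3 − 1 = 102.
t* = t_{0.05, 102} = 1.65993.
Margin = t* × SE = 1.65993 × 3.947 = 6.55174.
CI: 5.291 ± 6.55174 → (-1.261, 11.843).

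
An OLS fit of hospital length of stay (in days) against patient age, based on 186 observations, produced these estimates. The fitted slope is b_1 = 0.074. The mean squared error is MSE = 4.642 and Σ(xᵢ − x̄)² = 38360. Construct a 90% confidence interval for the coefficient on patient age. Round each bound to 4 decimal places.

SE(b_1) = √(MSE/Sₓₓ) = √(4.642/38360) = 0.0110005.
df = n − 2 = 184.
t* = t_{0.05, 184} = 1.653177.
Margin = t* × SE = 1.653177 × 0.0110005 = 0.018186.
CI: 0.074 ± 0.018186 → (0.0558, 0.0922).
With 90% confidence, each one-unit increase in patient age is associated with a change of between 0.0558 and 0.0922 days in hospital length of stay.

(0.0558, 0.0922)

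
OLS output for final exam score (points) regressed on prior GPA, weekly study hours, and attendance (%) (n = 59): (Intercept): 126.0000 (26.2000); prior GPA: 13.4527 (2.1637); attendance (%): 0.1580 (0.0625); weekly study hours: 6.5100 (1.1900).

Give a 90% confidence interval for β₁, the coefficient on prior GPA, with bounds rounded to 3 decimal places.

Read off: b = 13.4527, SE = 2.1637 for prior GPA.
df = n − k − 1 = 59 − 3 − 1 = 55.
t* = t_{0.05, 55} = 1.673034.
Margin = t* × SE = 1.673034 × 2.1637 = 3.61994.
CI: 13.4527 ± 3.61994 → (9.833, 17.073).

(9.833, 17.073)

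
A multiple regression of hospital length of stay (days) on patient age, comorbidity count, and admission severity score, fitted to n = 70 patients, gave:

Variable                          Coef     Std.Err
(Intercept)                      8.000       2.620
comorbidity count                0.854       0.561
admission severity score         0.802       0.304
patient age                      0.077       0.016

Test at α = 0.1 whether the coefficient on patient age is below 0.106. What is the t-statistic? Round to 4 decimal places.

Read off: b = 0.077, SE = 0.016 for patient age.
H₀: β₁ = 0.106 vs H₁: β₁ < 0.106.
t = (0.077 − 0.106) / 0.016 = -1.8125.
df = n − k − 1 = 70 − 3 − 1 = 66.
One-sided p ≈ 0.0372, which is < 0.1, so reject H₀.
There is evidence that the true slope on patient age is below 0.106 days per unit, holding the other predictors fixed.

t = -1.8125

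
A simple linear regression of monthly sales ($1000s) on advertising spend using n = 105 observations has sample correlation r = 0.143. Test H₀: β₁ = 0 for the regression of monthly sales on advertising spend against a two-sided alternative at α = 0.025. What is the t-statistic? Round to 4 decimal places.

t = r·√(n − 2)/√(1 − r²) = 0.143·√103/√0.979551 = 1.4664.
df = n − 2 = 103.
Two-sided p ≈ 0.1456, which is ≥ 0.025, so fail to reject H₀.
The data do not give significant evidence of a linear association between advertising spend and monthly sales.

t = 1.4664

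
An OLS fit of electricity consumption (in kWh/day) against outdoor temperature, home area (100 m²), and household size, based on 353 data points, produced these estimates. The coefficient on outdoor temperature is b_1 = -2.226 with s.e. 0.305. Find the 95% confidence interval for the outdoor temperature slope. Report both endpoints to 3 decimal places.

df = n − k − 1 = 353 − 3 − 1 = 349.
t* = t_{0.025, 349} = 1.966785.
Margin = t* × SE = 1.966785 × 0.305 = 0.59987.
CI: -2.226 ± 0.59987 → (-2.826, -1.626).
With 95% confidence, each one-unit increase in outdoor temperature is associated with a change of between -2.826 and -1.626 kWh/day in electricity consumption, holding the other predictors fixed.

(-2.826, -1.626)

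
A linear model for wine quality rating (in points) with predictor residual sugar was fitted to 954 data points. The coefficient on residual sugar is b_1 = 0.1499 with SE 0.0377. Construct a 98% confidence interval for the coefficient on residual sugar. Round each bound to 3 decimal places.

(0.062, 0.238)

df = n − 2 = 954 − 2 = 952.
t* = t_{0.01, 952} = 2.330271.
Margin = t* × SE = 2.330271 × 0.0377 = 0.08785.
CI: 0.1499 ± 0.08785 → (0.062, 0.238).
With 98% confidence, each one-unit increase in residual sugar is associated with a change of between 0.062 and 0.238 points in wine quality rating.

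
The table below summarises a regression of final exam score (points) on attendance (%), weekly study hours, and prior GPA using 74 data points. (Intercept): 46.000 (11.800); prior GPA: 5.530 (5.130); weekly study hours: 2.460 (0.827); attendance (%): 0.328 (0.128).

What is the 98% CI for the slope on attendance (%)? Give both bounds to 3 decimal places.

Read off: b = 0.328, SE = 0.128 for attendance (%).
df = n − k − 1 = 74 − 3 − 1 = 70.
t* = t_{0.01, 70} = 2.380807.
Margin = t* × SE = 2.380807 × 0.128 = 0.30474.
CI: 0.328 ± 0.30474 → (0.023, 0.633).

(0.023, 0.633)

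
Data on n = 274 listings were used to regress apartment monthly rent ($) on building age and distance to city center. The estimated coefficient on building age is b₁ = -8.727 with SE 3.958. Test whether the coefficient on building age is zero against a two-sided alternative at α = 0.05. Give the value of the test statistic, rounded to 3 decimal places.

H₀: β₁ = 0 vs H₁: β₁ ≠ 0.
t = (b₁ − β₁⁰)/SE = -8.727 / 3.958 = -2.205.
df = n − k − 1 = 274 − 2 − 1 = 271.
Two-sided p ≈ 0.0283, which is < 0.05, so reject H₀.
There is evidence that building age is associated with apartment monthly rent, holding the other predictors fixed.

t = -2.205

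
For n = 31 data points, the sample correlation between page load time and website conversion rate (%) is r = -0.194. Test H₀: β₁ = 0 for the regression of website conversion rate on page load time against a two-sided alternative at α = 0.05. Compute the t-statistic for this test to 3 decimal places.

t = r·√(n − 2)/√(1 − r²) = -0.194·√29/√0.962364 = -1.065.
df = n − 2 = 29.
Two-sided p ≈ 0.2957, which is ≥ 0.05, so fail to reject H₀.
The data do not give significant evidence of a linear association between page load time and website conversion rate.

t = -1.065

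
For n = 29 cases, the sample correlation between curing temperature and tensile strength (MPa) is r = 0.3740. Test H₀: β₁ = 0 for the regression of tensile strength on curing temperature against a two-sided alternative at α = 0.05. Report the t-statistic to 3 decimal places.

t = 2.095

t = r·√(n − 2)/√(1 − r²) = 0.3740·√27/√0.860124 = 2.095.
df = n − 2 = 27.
Two-sided p ≈ 0.0456, which is < 0.05, so reject H₀.
There is evidence of a linear association between curing temperature and tensile strength.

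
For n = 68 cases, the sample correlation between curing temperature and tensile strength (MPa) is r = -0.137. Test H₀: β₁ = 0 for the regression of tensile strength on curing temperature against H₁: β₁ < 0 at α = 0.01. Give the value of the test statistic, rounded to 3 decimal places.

t = r·√(n − 2)/√(1 − r²) = -0.137·√66/√0.981231 = -1.124.
df = n − 2 = 66.
One-sided p ≈ 0.1326, which is ≥ 0.01, so fail to reject H₀.
The data do not give significant evidence of a linear association between curing temperature and tensile strength.

t = -1.124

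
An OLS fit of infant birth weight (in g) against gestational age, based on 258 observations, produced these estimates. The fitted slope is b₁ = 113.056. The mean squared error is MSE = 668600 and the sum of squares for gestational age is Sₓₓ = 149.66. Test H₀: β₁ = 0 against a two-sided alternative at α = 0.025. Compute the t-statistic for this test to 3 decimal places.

t = 1.691

SE(b₁) = √(MSE/Sₓₓ) = √(668600/149.66) = 66.8391.
t = 113.056 / 66.8391 = 1.691.
df = n − 2 = 256.
Two-sided p ≈ 0.0920, which is ≥ 0.025, so fail to reject H₀.
The data do not give significant evidence of an association between gestational age and infant birth weight.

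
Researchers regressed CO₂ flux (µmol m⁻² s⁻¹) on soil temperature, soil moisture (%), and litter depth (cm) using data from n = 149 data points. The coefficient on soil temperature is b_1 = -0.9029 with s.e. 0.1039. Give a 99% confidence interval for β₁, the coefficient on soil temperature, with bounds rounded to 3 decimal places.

df = n − k − 1 = 149 − 3 − 1 = 145.
t* = t_{0.005, 145} = 2.610161.
Margin = t* × SE = 2.610161 × 0.1039 = 0.27120.
CI: -0.9029 ± 0.27120 → (-1.174, -0.632).
With 99% confidence, each one-unit increase in soil temperature is associated with a change of between -1.174 and -0.632 µmol m⁻² s⁻¹ in CO₂ flux, holding the other predictors fixed.

(-1.174, -0.632)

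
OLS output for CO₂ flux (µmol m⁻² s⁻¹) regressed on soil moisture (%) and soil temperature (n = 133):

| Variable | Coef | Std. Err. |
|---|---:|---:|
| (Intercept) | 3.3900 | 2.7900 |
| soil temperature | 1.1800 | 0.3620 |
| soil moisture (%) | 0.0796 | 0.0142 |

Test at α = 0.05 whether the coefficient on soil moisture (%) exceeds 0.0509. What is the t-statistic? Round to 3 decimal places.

t = 2.021

Read off: b = 0.0796, SE = 0.0142 for soil moisture (%).
H₀: β₁ = 0.0509 vs H₁: β₁ > 0.0509.
t = (0.0796 − 0.0509) / 0.0142 = 2.021.
df = n − k − 1 = 133 − 2 − 1 = 130.
One-sided p ≈ 0.0227, which is < 0.05, so reject H₀.
There is evidence that the true slope on soil moisture (%) exceeds 0.0509 µmol m⁻² s⁻¹ per unit, holding the other predictors fixed.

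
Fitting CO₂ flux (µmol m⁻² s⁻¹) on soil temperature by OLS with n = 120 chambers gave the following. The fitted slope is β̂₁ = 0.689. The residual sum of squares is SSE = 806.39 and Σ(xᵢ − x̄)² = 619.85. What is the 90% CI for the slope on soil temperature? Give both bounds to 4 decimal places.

(0.5149, 0.8631)

MSE = SSE/(n − 2) = 806.39/118 = 6.83381.
SE(β̂₁) = √(MSE/Sₓₓ) = √(6.83381/619.85) = 0.105.
df = n − 2 = 118.
t* = t_{0.05, 118} = 1.65787.
Margin = t* × SE = 1.65787 × 0.105 = 0.174076.
CI: 0.689 ± 0.174076 → (0.5149, 0.8631).
With 90% confidence, each one-unit increase in soil temperature is associated with a change of between 0.5149 and 0.8631 µmol m⁻² s⁻¹ in CO₂ flux.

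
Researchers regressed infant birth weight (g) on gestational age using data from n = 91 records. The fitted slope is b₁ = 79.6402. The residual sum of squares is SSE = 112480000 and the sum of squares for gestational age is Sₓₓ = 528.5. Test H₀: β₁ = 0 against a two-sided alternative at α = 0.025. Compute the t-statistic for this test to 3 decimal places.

t = 1.629

MSE = SSE/(n − 2) = 112480000/89 = 1.26382e+06.
SE(b₁) = √(MSE/Sₓₓ) = √(1.26382e+06/528.5) = 48.9013.
t = 79.6402 / 48.9013 = 1.629.
df = n − 2 = 89.
Two-sided p ≈ 0.1069, which is ≥ 0.025, so fail to reject H₀.
The data do not give significant evidence of an association between gestational age and infant birth weight.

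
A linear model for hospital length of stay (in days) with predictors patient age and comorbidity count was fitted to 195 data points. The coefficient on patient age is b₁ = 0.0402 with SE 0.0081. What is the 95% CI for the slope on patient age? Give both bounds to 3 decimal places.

(0.024, 0.056)

df = n − k − 1 = 195 − 2 − 1 = 192.
t* = t_{0.025, 192} = 1.972396.
Margin = t* × SE = 1.972396 × 0.0081 = 0.01598.
CI: 0.0402 ± 0.01598 → (0.024, 0.056).
With 95% confidence, each one-unit increase in patient age is associated with a change of between 0.024 and 0.056 days in hospital length of stay, holding the other predictors fixed.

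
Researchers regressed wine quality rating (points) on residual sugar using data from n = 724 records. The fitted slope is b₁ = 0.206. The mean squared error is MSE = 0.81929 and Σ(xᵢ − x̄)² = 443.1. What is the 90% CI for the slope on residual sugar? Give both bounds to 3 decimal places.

(0.135, 0.277)

SE(b₁) = √(MSE/Sₓₓ) = √(0.81929/443.1) = 0.043.
df = n − 2 = 722.
t* = t_{0.05, 722} = 1.646967.
Margin = t* × SE = 1.646967 × 0.043 = 0.07082.
CI: 0.206 ± 0.07082 → (0.135, 0.277).
With 90% confidence, each one-unit increase in residual sugar is associated with a change of between 0.135 and 0.277 points in wine quality rating.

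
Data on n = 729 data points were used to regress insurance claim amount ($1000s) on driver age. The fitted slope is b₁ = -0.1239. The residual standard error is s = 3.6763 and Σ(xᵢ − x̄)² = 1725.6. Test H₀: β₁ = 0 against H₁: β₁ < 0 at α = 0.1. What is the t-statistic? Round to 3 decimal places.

SE(b₁) = s/√Sₓₓ = 3.6763/√1725.6 = 0.0884995.
t = -0.1239 / 0.0884995 = -1.400.
df = n − 2 = 727.
One-sided p ≈ 0.0810, which is < 0.1, so reject H₀.
There is evidence that the true slope on driver age is negative.

t = -1.400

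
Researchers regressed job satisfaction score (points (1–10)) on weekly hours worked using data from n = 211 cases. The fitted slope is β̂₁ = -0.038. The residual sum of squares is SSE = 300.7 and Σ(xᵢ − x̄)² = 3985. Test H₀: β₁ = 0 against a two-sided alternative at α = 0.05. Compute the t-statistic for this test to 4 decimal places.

t = -1.9999

MSE = SSE/(n − 2) = 300.7/209 = 1.43876.
SE(β̂₁) = √(MSE/Sₓₓ) = √(1.43876/3985) = 0.0190011.
t = -0.038 / 0.0190011 = -1.9999.
df = n − 2 = 209.
Two-sided p ≈ 0.0468, which is < 0.05, so reject H₀.
There is evidence that weekly hours worked is associated with job satisfaction score.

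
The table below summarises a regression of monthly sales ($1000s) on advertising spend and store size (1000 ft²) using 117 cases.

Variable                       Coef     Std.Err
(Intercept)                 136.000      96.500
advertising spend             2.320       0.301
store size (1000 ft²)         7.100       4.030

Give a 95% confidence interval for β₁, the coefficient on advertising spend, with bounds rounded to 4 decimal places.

Read off: b = 2.320, SE = 0.301 for advertising spend.
df = n − k − 1 = 117 − 2 − 1 = 114.
t* = t_{0.025, 114} = 1.980992.
Margin = t* × SE = 1.980992 × 0.301 = 0.596279.
CI: 2.320 ± 0.596279 → (1.7237, 2.9163).

(1.7237, 2.9163)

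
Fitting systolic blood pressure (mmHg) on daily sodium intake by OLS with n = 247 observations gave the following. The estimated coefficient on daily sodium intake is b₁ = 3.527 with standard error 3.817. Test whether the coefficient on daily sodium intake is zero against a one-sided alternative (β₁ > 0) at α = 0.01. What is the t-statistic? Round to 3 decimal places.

t = 0.924

H₀: β₁ = 0 vs H₁: β₁ > 0.
t = (b₁ − β₁⁰)/SE = 3.527 / 3.817 = 0.924.
df = n − 2 = 247 − 2 = 245.
One-sided p ≈ 0.1782, which is ≥ 0.01, so fail to reject H₀.
The data do not give significant evidence that the true slope on daily sodium intake is positive.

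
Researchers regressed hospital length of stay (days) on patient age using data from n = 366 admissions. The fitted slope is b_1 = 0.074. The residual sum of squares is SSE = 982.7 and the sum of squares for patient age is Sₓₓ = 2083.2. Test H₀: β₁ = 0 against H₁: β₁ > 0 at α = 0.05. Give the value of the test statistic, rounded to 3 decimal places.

MSE = SSE/(n − 2) = 982.7/364 = 2.69973.
SE(b_1) = √(MSE/Sₓₓ) = √(2.69973/2083.2) = 0.0359993.
t = 0.074 / 0.0359993 = 2.056.
df = n − 2 = 364.
One-sided p ≈ 0.0203, which is < 0.05, so reject H₀.
There is evidence that the true slope on patient age is positive.

t = 2.056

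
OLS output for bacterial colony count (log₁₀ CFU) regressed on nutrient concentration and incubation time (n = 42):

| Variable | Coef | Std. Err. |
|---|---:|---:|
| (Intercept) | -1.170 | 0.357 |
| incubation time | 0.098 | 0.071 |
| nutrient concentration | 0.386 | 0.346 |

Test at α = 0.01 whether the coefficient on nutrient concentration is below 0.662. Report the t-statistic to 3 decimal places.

t = -0.798

Read off: b = 0.386, SE = 0.346 for nutrient concentration.
H₀: β₁ = 0.662 vs H₁: β₁ < 0.662.
t = (0.386 − 0.662) / 0.346 = -0.798.
df = n − k − 1 = 42 − 2 − 1 = 39.
One-sided p ≈ 0.2149, which is ≥ 0.01, so fail to reject H₀.
The data do not give significant evidence that the true slope on nutrient concentration is below 0.662 log₁₀ CFU per unit, holding the other predictors fixed.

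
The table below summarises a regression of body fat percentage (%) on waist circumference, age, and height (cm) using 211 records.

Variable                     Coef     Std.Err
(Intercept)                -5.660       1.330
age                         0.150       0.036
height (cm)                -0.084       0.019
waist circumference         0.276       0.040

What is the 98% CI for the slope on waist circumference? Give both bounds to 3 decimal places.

Read off: b = 0.276, SE = 0.040 for waist circumference.
df = n − k − 1 = 211 − 3 − 1 = 207.
t* = t_{0.01, 207} = 2.344497.
Margin = t* × SE = 2.344497 × 0.040 = 0.09378.
CI: 0.276 ± 0.09378 → (0.182, 0.370).

(0.182, 0.370)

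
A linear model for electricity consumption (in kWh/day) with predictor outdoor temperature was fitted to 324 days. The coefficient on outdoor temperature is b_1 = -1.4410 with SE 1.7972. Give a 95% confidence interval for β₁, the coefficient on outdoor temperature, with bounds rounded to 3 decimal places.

df = n − 2 = 324 − 2 = 322.
t* = t_{0.025, 322} = 1.967359.
Margin = t* × SE = 1.967359 × 1.7972 = 3.53574.
CI: -1.4410 ± 3.53574 → (-4.977, 2.095).
With 95% confidence, each one-unit increase in outdoor temperature is associated with a change of between -4.977 and 2.095 kWh/day in electricity consumption.

(-4.977, 2.095)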